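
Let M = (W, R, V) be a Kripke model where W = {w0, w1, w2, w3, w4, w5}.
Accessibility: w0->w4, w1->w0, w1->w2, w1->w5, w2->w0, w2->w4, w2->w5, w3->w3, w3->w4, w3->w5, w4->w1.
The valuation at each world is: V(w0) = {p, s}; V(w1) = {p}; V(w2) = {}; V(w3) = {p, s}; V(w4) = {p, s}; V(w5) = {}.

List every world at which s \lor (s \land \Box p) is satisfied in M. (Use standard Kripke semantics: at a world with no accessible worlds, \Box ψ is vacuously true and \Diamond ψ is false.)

Recall that \Box ψ holds at a world iff ψ holds at every accessible world, and \Diamond ψ holds iff ψ holds at some accessible world.
Let φ = s \lor (s \land \Box p). Evaluate φ at each world:
  w0 (successors {w4}): φ is true.
  w1 (successors {w0, w2, w5}): φ is false.
  w2 (successors {w0, w4, w5}): φ is false.
  w3 (successors {w3, w4, w5}): φ is true.
  w4 (successors {w1}): φ is true.
  w5 (successors ∅): φ is false.
For instance, at w4:
  At w4: s is true, s \land \Box p is true, so s \lor (s \land \Box p) is true.
    At w4: s is true, \Box p is true, so s \land \Box p is true.
      At w4: \Box p requires p at every successor {w1}.
        At w1: p is true.
      So \Box p is true at w4.
Satisfying worlds: {w0, w3, w4}

w0, w3, w4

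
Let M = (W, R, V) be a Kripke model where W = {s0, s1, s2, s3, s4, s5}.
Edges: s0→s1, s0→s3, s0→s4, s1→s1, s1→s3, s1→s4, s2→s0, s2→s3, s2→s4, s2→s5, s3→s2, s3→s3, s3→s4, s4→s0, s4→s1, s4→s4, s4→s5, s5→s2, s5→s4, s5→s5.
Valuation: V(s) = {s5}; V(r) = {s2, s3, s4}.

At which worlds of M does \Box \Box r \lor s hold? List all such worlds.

Let φ = \Box \Box r \lor s. Evaluate φ at each world:
  s0 (successors {s1, s3, s4}): φ is false.
  s1 (successors {s1, s3, s4}): φ is false.
  s2 (successors {s0, s3, s4, s5}): φ is false.
  s3 (successors {s2, s3, s4}): φ is false.
  s4 (successors {s0, s1, s4, s5}): φ is false.
  s5 (successors {s2, s4, s5}): φ is true.
For instance, at s0:
  At s0: \Box \Box r is false, s is false, so \Box \Box r \lor s is false.
    At s0: \Box \Box r requires \Box r at every successor {s1, s3, s4}.
      \Box r fails at s1, so \Box \Box r is false at s0.
Satisfying worlds: {s5}

s5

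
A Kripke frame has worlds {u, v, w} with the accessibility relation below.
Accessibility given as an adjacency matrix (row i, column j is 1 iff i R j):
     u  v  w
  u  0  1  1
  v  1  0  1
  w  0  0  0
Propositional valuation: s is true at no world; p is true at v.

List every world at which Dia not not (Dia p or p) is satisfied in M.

u, v

Recall that Dia ψ holds at a world iff ψ holds at some accessible world.
Let φ = Dia not not (Dia p or p). Evaluate φ at each world:
  u (successors {v, w}): φ is true.
  v (successors {u, w}): φ is true.
  w (successors ∅): φ is false.
For instance, at u:
  At u: Dia not not (Dia p or p) requires not not (Dia p or p) at some successor in {v, w}.
    not not (Dia p or p) holds at v, so Dia not not (Dia p or p) is true at u.
      At v: not (Dia p or p) is false, so not not (Dia p or p) is true.
Satisfying worlds: {u, v}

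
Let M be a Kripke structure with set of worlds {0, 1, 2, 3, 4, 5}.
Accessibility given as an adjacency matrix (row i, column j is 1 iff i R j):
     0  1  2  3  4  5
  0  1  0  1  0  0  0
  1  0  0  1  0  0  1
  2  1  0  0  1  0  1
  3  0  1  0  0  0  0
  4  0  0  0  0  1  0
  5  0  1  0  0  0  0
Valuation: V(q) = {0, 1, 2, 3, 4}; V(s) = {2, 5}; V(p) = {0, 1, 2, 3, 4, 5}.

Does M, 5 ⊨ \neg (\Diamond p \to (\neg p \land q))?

Yes

At 5: \Diamond p \to (\neg p \land q) is false, so \neg (\Diamond p \to (\neg p \land q)) is true.
  At 5: \Diamond p is true, \neg p \land q is false, so \Diamond p \to (\neg p \land q) is false.
    At 5: \Diamond p requires p at some successor in {1}.
      p holds at 1, so \Diamond p is true at 5.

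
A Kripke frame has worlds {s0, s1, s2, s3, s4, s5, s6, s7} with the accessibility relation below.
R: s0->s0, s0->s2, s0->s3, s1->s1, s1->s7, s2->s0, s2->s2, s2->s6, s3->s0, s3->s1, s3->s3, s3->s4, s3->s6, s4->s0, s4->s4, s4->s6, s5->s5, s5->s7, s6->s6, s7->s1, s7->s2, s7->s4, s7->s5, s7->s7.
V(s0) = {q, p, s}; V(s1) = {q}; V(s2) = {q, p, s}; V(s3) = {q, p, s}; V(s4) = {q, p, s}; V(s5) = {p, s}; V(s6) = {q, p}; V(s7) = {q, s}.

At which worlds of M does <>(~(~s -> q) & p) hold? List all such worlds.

none

Let φ = <>(~(~s -> q) & p). Evaluate φ at each world:
  s0 (successors {s0, s2, s3}): φ is false.
  s1 (successors {s1, s7}): φ is false.
  s2 (successors {s0, s2, s6}): φ is false.
  s3 (successors {s0, s1, s3, s4, s6}): φ is false.
  s4 (successors {s0, s4, s6}): φ is false.
  s5 (successors {s5, s7}): φ is false.
  s6 (successors {s6}): φ is false.
  s7 (successors {s1, s2, s4, s5, s7}): φ is false.
For instance, at s7:
  At s7: <>(~(~s -> q) & p) requires ~(~s -> q) & p at some successor in {s1, s2, s4, s5, s7}.
    At s1: ~(~s -> q) & p is false.
    At s2: ~(~s -> q) & p is false.
    At s4: ~(~s -> q) & p is false.
    At s5: ~(~s -> q) & p is false.
    At s7: ~(~s -> q) & p is false.
  So <>(~(~s -> q) & p) is false at s7.
Satisfying worlds: none.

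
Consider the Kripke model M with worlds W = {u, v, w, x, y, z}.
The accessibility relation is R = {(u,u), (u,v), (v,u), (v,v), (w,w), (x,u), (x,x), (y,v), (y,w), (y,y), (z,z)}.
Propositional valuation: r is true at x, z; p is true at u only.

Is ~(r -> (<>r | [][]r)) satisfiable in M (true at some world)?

Recall that []ψ holds at a world iff ψ holds at every accessible world, and <>ψ holds iff ψ holds at some accessible world.
Let φ = ~(r -> (<>r | [][]r)). Evaluate φ at each world:
  u (successors {u, v}): φ is false.
  v (successors {u, v}): φ is false.
  w (successors {w}): φ is false.
  x (successors {u, x}): φ is false.
  y (successors {v, w, y}): φ is false.
  z (successors {z}): φ is false.
For instance, at y:
  At y: r -> (<>r | [][]r) is true, so ~(r -> (<>r | [][]r)) is false.
    At y: r is false, <>r | [][]r is false, so r -> (<>r | [][]r) is true.
      At y: <>r is false, [][]r is false, so <>r | [][]r is false.

No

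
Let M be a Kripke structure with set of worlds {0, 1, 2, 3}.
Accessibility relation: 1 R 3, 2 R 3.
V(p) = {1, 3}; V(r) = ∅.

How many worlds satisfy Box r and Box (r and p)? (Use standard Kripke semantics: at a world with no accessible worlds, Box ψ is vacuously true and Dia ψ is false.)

Let φ = Box r and Box (r and p). Evaluate φ at each world:
  0 (successors ∅): φ is true.
  1 (successors {3}): φ is false.
  2 (successors {3}): φ is false.
  3 (successors ∅): φ is true.
For instance, at 2:
  At 2: Box r is false, Box (r and p) is false, so Box r and Box (r and p) is false.
    At 2: Box r requires r at every successor {3}.
      r fails at 3, so Box r is false at 2.
    At 2: Box (r and p) requires r and p at every successor {3}.
      r and p fails at 3, so Box (r and p) is false at 2.
Satisfying worlds: {0, 3}

2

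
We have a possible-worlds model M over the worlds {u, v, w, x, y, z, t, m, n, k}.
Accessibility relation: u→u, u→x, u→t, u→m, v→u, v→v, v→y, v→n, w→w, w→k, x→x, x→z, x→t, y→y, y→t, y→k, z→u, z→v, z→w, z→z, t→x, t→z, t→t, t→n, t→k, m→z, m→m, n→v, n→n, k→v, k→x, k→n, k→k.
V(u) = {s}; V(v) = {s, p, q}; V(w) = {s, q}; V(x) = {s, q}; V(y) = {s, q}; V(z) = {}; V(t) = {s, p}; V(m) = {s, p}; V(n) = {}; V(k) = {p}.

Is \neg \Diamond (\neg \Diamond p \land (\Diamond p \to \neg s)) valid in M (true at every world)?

Let φ = \neg \Diamond (\neg \Diamond p \land (\Diamond p \to \neg s)). Evaluate φ at each world:
  u (successors {u, x, t, m}): φ is true.
  v (successors {u, v, y, n}): φ is true.
  w (successors {w, k}): φ is true.
  x (successors {x, z, t}): φ is true.
  y (successors {y, t, k}): φ is true.
  z (successors {u, v, w, z}): φ is true.
  t (successors {x, z, t, n, k}): φ is true.
  m (successors {z, m}): φ is true.
  n (successors {v, n}): φ is true.
  k (successors {v, x, n, k}): φ is true.
For instance, at t:
  At t: \Diamond (\neg \Diamond p \land (\Diamond p \to \neg s)) is false, so \neg \Diamond (\neg \Diamond p \land (\Diamond p \to \neg s)) is true.
    At t: \Diamond (\neg \Diamond p \land (\Diamond p \to \neg s)) requires \neg \Diamond p \land (\Diamond p \to \neg s) at some successor in {x, z, t, n, k}.
      At x: \neg \Diamond p \land (\Diamond p \to \neg s) is false.
      At z: \neg \Diamond p \land (\Diamond p \to \neg s) is false.
      At t: \neg \Diamond p \land (\Diamond p \to \neg s) is false.
      At n: \neg \Diamond p \land (\Diamond p \to \neg s) is false.
      At k: \neg \Diamond p \land (\Diamond p \to \neg s) is false.
    So \Diamond (\neg \Diamond p \land (\Diamond p \to \neg s)) is false at t.

Yes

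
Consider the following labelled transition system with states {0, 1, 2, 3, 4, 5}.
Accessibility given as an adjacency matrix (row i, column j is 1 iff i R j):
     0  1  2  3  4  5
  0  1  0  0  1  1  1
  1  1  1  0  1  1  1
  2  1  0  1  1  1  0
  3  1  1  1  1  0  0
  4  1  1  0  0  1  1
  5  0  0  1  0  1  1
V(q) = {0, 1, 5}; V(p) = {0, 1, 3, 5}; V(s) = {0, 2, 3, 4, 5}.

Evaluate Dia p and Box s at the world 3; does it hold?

At 3: Dia p is true, Box s is false, so Dia p and Box s is false.
  At 3: Dia p requires p at some successor in {0, 1, 2, 3}.
    p holds at 0, so Dia p is true at 3.
  At 3: Box s requires s at every successor {0, 1, 2, 3}.
    s fails at 1, so Box s is false at 3.

No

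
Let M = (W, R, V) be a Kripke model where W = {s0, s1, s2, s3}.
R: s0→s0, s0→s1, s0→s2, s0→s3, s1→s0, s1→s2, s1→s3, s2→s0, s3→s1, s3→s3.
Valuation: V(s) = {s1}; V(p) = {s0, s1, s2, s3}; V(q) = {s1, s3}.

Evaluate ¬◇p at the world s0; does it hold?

At s0: ◇p is true, so ¬◇p is false.
  At s0: ◇p requires p at some successor in {s0, s1, s2, s3}.
    p holds at s0, so ◇p is true at s0.

No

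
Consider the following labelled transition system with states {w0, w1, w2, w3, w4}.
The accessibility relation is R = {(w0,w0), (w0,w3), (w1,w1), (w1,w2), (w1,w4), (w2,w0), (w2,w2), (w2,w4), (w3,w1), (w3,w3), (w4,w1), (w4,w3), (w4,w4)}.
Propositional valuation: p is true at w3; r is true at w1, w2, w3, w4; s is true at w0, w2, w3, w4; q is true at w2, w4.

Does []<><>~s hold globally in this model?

Yes

Recall that []ψ holds at a world iff ψ holds at every accessible world, and <>ψ holds iff ψ holds at some accessible world.
Let φ = []<><>~s. Evaluate φ at each world:
  w0 (successors {w0, w3}): φ is true.
  w1 (successors {w1, w2, w4}): φ is true.
  w2 (successors {w0, w2, w4}): φ is true.
  w3 (successors {w1, w3}): φ is true.
  w4 (successors {w1, w3, w4}): φ is true.
For instance, at w1:
  At w1: []<><>~s requires <><>~s at every successor {w1, w2, w4}.
      At w1: <><>~s requires <>~s at some successor in {w1, w2, w4}.
        <>~s holds at w1, so <><>~s is true at w1.
      At w2: <><>~s requires <>~s at some successor in {w0, w2, w4}.
        <>~s holds at w4, so <><>~s is true at w2.
      At w4: <><>~s requires <>~s at some successor in {w1, w3, w4}.
        <>~s holds at w1, so <><>~s is true at w4.
  So []<><>~s is true at w1.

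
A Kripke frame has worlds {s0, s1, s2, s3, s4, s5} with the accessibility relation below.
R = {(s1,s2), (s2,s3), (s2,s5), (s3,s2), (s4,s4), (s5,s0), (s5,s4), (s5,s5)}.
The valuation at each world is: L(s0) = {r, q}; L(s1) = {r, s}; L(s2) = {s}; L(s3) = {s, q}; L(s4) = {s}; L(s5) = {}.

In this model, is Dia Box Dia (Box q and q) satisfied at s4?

At s4: Dia Box Dia (Box q and q) requires Box Dia (Box q and q) at some successor in {s4}.
  At s4: Box Dia (Box q and q) is false.
So Dia Box Dia (Box q and q) is false at s4.

No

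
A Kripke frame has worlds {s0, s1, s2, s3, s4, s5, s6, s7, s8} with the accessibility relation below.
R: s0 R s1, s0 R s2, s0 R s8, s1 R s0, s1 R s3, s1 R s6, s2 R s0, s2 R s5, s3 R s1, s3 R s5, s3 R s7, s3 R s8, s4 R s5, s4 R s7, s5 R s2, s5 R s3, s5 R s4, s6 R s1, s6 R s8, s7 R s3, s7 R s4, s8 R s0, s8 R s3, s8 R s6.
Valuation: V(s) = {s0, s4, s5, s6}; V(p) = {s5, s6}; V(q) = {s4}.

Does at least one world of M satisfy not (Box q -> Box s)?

No

Let φ = not (Box q -> Box s). Evaluate φ at each world:
  s0 (successors {s1, s2, s8}): φ is false.
  s1 (successors {s0, s3, s6}): φ is false.
  s2 (successors {s0, s5}): φ is false.
  s3 (successors {s1, s5, s7, s8}): φ is false.
  s4 (successors {s5, s7}): φ is false.
  s5 (successors {s2, s3, s4}): φ is false.
  s6 (successors {s1, s8}): φ is false.
  s7 (successors {s3, s4}): φ is false.
  s8 (successors {s0, s3, s6}): φ is false.
For instance, at s3:
  At s3: Box q -> Box s is true, so not (Box q -> Box s) is false.
    At s3: Box q is false, Box s is false, so Box q -> Box s is true.
      At s3: Box q requires q at every successor {s1, s5, s7, s8}.
        q fails at s1, so Box q is false at s3.
      At s3: Box s requires s at every successor {s1, s5, s7, s8}.
        s fails at s1, so Box s is false at s3.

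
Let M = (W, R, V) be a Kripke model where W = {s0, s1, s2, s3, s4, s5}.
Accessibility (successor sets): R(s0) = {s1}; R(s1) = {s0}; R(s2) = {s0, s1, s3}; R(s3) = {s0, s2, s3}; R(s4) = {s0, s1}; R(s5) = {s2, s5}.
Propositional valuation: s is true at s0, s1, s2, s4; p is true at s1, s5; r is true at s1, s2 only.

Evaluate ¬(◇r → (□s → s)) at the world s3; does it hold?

No

Recall that □ψ holds at a world iff ψ holds at every accessible world, and ◇ψ holds iff ψ holds at some accessible world.
At s3: ◇r → (□s → s) is true, so ¬(◇r → (□s → s)) is false.
  At s3: ◇r is true, □s → s is true, so ◇r → (□s → s) is true.
    At s3: ◇r requires r at some successor in {s0, s2, s3}.
      r holds at s2, so ◇r is true at s3.
    At s3: □s is false, s is false, so □s → s is true.
      At s3: □s requires s at every successor {s0, s2, s3}.
        s fails at s3, so □s is false at s3.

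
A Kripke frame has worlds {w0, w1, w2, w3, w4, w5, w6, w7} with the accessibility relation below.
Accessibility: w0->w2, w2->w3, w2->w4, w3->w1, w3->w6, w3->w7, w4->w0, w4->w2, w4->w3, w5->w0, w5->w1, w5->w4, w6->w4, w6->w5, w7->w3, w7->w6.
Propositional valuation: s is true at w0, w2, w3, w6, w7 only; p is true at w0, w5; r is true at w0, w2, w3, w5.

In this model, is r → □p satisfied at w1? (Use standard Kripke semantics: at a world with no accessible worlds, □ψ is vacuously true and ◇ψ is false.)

Yes

At w1: r is false, □p is true, so r → □p is true.
  At w1: no accessible worlds, so □p holds vacuously.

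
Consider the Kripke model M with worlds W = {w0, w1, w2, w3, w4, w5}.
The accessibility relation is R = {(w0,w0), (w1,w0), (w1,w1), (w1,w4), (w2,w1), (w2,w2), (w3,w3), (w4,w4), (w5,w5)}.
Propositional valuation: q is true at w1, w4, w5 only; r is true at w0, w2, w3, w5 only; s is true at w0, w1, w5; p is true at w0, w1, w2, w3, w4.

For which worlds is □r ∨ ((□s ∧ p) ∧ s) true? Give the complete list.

w0, w3, w5

Let φ = □r ∨ ((□s ∧ p) ∧ s). Evaluate φ at each world:
  w0 (successors {w0}): φ is true.
  w1 (successors {w0, w1, w4}): φ is false.
  w2 (successors {w1, w2}): φ is false.
  w3 (successors {w3}): φ is true.
  w4 (successors {w4}): φ is false.
  w5 (successors {w5}): φ is true.
For instance, at w0:
  At w0: □r is true, (□s ∧ p) ∧ s is true, so □r ∨ ((□s ∧ p) ∧ s) is true.
    At w0: □r requires r at every successor {w0}.
      At w0: r is true.
    So □r is true at w0.
    At w0: □s ∧ p is true, s is true, so (□s ∧ p) ∧ s is true.
      At w0: □s is true, p is true, so □s ∧ p is true.
Satisfying worlds: {w0, w3, w5}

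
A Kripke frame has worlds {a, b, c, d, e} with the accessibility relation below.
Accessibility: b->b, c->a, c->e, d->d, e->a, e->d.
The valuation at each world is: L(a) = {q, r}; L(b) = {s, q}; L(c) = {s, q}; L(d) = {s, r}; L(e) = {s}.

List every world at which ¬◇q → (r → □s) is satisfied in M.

a, b, c, d, e

Recall that □ψ holds at a world iff ψ holds at every accessible world, and ◇ψ holds iff ψ holds at some accessible world.
Let φ = ¬◇q → (r → □s). Evaluate φ at each world:
  a (successors ∅): φ is true.
  b (successors {b}): φ is true.
  c (successors {a, e}): φ is true.
  d (successors {d}): φ is true.
  e (successors {a, d}): φ is true.
For instance, at e:
  At e: ¬◇q is false, r → □s is true, so ¬◇q → (r → □s) is true.
    At e: ◇q is true, so ¬◇q is false.
      At e: ◇q requires q at some successor in {a, d}.
        q holds at a, so ◇q is true at e.
    At e: r is false, □s is false, so r → □s is true.
      At e: □s requires s at every successor {a, d}.
        s fails at a, so □s is false at e.
Satisfying worlds: {a, b, c, d, e}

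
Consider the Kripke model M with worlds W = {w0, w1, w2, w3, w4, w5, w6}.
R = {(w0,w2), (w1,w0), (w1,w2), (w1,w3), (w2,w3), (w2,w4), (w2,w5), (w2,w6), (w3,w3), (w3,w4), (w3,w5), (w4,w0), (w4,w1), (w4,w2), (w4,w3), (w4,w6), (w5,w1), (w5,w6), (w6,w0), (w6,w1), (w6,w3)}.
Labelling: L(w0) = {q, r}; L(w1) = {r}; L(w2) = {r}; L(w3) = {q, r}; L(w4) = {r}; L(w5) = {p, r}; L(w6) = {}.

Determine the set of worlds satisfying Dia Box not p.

Recall that Box ψ holds at a world iff ψ holds at every accessible world, and Dia ψ holds iff ψ holds at some accessible world.
Let φ = Dia Box not p. Evaluate φ at each world:
  w0 (successors {w2}): φ is false.
  w1 (successors {w0, w2, w3}): φ is true.
  w2 (successors {w3, w4, w5, w6}): φ is true.
  w3 (successors {w3, w4, w5}): φ is true.
  w4 (successors {w0, w1, w2, w3, w6}): φ is true.
  w5 (successors {w1, w6}): φ is true.
  w6 (successors {w0, w1, w3}): φ is true.
For instance, at w6:
  At w6: Dia Box not p requires Box not p at some successor in {w0, w1, w3}.
    Box not p holds at w0, so Dia Box not p is true at w6.
      At w0: Box not p requires not p at every successor {w2}.
        At w2: not p is true.
      So Box not p is true at w0.
Satisfying worlds: {w1, w2, w3, w4, w5, w6}

w1, w2, w3, w4, w5, w6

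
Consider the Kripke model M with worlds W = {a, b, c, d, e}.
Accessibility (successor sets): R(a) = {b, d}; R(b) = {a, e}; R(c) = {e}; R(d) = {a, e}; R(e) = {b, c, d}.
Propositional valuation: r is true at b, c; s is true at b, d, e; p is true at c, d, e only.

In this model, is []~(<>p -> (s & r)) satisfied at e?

At e: []~(<>p -> (s & r)) requires ~(<>p -> (s & r)) at every successor {b, c, d}.
  ~(<>p -> (s & r)) fails at b, so []~(<>p -> (s & r)) is false at e.
    At b: <>p -> (s & r) is true, so ~(<>p -> (s & r)) is false.
      At b: <>p is true, s & r is true, so <>p -> (s & r) is true.

No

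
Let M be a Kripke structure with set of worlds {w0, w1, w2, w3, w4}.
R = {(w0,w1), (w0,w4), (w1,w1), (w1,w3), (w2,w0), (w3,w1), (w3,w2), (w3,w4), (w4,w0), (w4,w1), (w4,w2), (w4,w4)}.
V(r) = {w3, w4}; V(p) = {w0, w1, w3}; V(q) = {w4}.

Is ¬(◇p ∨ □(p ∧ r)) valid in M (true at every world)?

Recall that □ψ holds at a world iff ψ holds at every accessible world, and ◇ψ holds iff ψ holds at some accessible world.
Let φ = ¬(◇p ∨ □(p ∧ r)). Evaluate φ at each world:
  w0 (successors {w1, w4}): φ is false.
  w1 (successors {w1, w3}): φ is false.
  w2 (successors {w0}): φ is false.
  w3 (successors {w1, w2, w4}): φ is false.
  w4 (successors {w0, w1, w2, w4}): φ is false.
Detail at w0 (counterexample):
  At w0: ◇p ∨ □(p ∧ r) is true, so ¬(◇p ∨ □(p ∧ r)) is false.
    At w0: ◇p is true, □(p ∧ r) is false, so ◇p ∨ □(p ∧ r) is true.
      At w0: ◇p requires p at some successor in {w1, w4}.
        p holds at w1, so ◇p is true at w0.
      At w0: □(p ∧ r) requires p ∧ r at every successor {w1, w4}.
        p ∧ r fails at w1, so □(p ∧ r) is false at w0.

No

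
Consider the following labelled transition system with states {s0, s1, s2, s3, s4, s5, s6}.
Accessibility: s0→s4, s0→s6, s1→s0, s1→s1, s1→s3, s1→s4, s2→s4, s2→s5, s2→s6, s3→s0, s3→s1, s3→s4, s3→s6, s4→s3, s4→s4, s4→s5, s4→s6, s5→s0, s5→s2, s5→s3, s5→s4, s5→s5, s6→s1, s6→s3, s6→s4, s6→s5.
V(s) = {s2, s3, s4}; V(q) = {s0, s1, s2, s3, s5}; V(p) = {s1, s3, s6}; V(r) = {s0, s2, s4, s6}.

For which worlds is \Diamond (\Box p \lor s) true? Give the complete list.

s0, s1, s2, s3, s4, s5, s6

Let φ = \Diamond (\Box p \lor s). Evaluate φ at each world:
  s0 (successors {s4, s6}): φ is true.
  s1 (successors {s0, s1, s3, s4}): φ is true.
  s2 (successors {s4, s5, s6}): φ is true.
  s3 (successors {s0, s1, s4, s6}): φ is true.
  s4 (successors {s3, s4, s5, s6}): φ is true.
  s5 (successors {s0, s2, s3, s4, s5}): φ is true.
  s6 (successors {s1, s3, s4, s5}): φ is true.
For instance, at s4:
  At s4: \Diamond (\Box p \lor s) requires \Box p \lor s at some successor in {s3, s4, s5, s6}.
    \Box p \lor s holds at s3, so \Diamond (\Box p \lor s) is true at s4.
      At s3: \Box p is false, s is true, so \Box p \lor s is true.
Satisfying worlds: {s0, s1, s2, s3, s4, s5, s6}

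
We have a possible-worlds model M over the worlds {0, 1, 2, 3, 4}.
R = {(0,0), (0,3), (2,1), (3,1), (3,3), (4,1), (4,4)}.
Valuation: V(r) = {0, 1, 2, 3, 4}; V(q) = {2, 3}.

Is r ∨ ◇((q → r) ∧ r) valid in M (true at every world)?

Yes

Let φ = r ∨ ◇((q → r) ∧ r). Evaluate φ at each world:
  0 (successors {0, 3}): φ is true.
  1 (successors ∅): φ is true.
  2 (successors {1}): φ is true.
  3 (successors {1, 3}): φ is true.
  4 (successors {1, 4}): φ is true.
For instance, at 0:
  At 0: r is true, ◇((q → r) ∧ r) is true, so r ∨ ◇((q → r) ∧ r) is true.
    At 0: ◇((q → r) ∧ r) requires (q → r) ∧ r at some successor in {0, 3}.
      (q → r) ∧ r holds at 0, so ◇((q → r) ∧ r) is true at 0.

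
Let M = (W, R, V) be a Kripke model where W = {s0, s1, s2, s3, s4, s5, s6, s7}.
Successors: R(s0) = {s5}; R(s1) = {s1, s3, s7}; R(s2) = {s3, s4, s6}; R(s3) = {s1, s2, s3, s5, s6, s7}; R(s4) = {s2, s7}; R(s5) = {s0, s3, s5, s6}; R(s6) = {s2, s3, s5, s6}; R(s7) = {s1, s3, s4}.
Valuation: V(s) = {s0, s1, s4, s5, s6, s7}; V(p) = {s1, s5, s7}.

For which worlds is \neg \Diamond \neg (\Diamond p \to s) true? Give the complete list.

s0, s4

Let φ = \neg \Diamond \neg (\Diamond p \to s). Evaluate φ at each world:
  s0 (successors {s5}): φ is true.
  s1 (successors {s1, s3, s7}): φ is false.
  s2 (successors {s3, s4, s6}): φ is false.
  s3 (successors {s1, s2, s3, s5, s6, s7}): φ is false.
  s4 (successors {s2, s7}): φ is true.
  s5 (successors {s0, s3, s5, s6}): φ is false.
  s6 (successors {s2, s3, s5, s6}): φ is false.
  s7 (successors {s1, s3, s4}): φ is false.
For instance, at s1:
  At s1: \Diamond \neg (\Diamond p \to s) is true, so \neg \Diamond \neg (\Diamond p \to s) is false.
    At s1: \Diamond \neg (\Diamond p \to s) requires \neg (\Diamond p \to s) at some successor in {s1, s3, s7}.
      \neg (\Diamond p \to s) holds at s3, so \Diamond \neg (\Diamond p \to s) is true at s1.
Satisfying worlds: {s0, s4}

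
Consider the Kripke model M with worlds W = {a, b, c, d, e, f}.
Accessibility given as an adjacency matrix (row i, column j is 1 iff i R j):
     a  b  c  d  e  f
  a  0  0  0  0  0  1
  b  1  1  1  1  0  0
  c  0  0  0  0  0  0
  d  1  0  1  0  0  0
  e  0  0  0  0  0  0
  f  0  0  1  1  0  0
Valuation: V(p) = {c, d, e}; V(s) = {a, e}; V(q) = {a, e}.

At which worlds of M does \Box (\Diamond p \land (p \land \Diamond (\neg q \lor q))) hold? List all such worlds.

Let φ = \Box (\Diamond p \land (p \land \Diamond (\neg q \lor q))). Evaluate φ at each world:
  a (successors {f}): φ is false.
  b (successors {a, b, c, d}): φ is false.
  c (successors ∅): φ is true.
  d (successors {a, c}): φ is false.
  e (successors ∅): φ is true.
  f (successors {c, d}): φ is false.
For instance, at d:
  At d: \Box (\Diamond p \land (p \land \Diamond (\neg q \lor q))) requires \Diamond p \land (p \land \Diamond (\neg q \lor q)) at every successor {a, c}.
    \Diamond p \land (p \land \Diamond (\neg q \lor q)) fails at a, so \Box (\Diamond p \land (p \land \Diamond (\neg q \lor q))) is false at d.
      At a: \Diamond p is false, p \land \Diamond (\neg q \lor q) is false, so \Diamond p \land (p \land \Diamond (\neg q \lor q)) is false.
Satisfying worlds: {c, e}

c, e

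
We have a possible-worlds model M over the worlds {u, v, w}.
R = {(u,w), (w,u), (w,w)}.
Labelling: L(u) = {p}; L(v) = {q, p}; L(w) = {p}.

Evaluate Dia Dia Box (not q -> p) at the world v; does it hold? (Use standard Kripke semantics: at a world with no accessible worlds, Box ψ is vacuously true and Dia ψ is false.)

At v: no accessible worlds, so Dia Dia Box (not q -> p) is false.

No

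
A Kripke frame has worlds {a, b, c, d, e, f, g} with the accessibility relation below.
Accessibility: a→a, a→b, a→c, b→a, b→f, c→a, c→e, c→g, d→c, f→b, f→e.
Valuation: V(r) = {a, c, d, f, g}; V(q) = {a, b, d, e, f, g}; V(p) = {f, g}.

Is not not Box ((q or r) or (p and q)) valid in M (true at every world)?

Yes

Recall that Box ψ holds at a world iff ψ holds at every accessible world, and Dia ψ holds iff ψ holds at some accessible world.
Let φ = not not Box ((q or r) or (p and q)). Evaluate φ at each world:
  a (successors {a, b, c}): φ is true.
  b (successors {a, f}): φ is true.
  c (successors {a, e, g}): φ is true.
  d (successors {c}): φ is true.
  e (successors ∅): φ is true.
  f (successors {b, e}): φ is true.
  g (successors ∅): φ is true.
For instance, at f:
  At f: not Box ((q or r) or (p and q)) is false, so not not Box ((q or r) or (p and q)) is true.
    At f: Box ((q or r) or (p and q)) is true, so not Box ((q or r) or (p and q)) is false.
      At f: Box ((q or r) or (p and q)) requires (q or r) or (p and q) at every successor {b, e}.
        At b: (q or r) or (p and q) is true.
        At e: (q or r) or (p and q) is true.
      So Box ((q or r) or (p and q)) is true at f.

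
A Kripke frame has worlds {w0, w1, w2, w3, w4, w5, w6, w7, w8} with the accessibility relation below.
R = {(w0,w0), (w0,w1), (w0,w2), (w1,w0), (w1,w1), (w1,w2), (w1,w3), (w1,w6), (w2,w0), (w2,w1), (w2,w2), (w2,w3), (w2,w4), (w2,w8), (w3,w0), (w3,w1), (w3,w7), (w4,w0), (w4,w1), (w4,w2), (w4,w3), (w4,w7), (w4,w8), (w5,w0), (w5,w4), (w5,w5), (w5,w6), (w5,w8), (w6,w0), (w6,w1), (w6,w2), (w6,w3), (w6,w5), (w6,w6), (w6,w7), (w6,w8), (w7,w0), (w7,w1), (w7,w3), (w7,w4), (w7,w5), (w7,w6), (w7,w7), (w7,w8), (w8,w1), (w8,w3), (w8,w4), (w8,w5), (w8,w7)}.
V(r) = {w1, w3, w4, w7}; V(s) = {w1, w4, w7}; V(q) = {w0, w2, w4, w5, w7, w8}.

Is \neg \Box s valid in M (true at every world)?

Yes

Let φ = \neg \Box s. Evaluate φ at each world:
  w0 (successors {w0, w1, w2}): φ is true.
  w1 (successors {w0, w1, w2, w3, w6}): φ is true.
  w2 (successors {w0, w1, w2, w3, w4, w8}): φ is true.
  w3 (successors {w0, w1, w7}): φ is true.
  w4 (successors {w0, w1, w2, w3, w7, w8}): φ is true.
  w5 (successors {w0, w4, w5, w6, w8}): φ is true.
  w6 (successors {w0, w1, w2, w3, w5, w6, w7, w8}): φ is true.
  w7 (successors {w0, w1, w3, w4, w5, w6, w7, w8}): φ is true.
  w8 (successors {w1, w3, w4, w5, w7}): φ is true.
For instance, at w2:
  At w2: \Box s is false, so \neg \Box s is true.
    At w2: \Box s requires s at every successor {w0, w1, w2, w3, w4, w8}.
      s fails at w0, so \Box s is false at w2.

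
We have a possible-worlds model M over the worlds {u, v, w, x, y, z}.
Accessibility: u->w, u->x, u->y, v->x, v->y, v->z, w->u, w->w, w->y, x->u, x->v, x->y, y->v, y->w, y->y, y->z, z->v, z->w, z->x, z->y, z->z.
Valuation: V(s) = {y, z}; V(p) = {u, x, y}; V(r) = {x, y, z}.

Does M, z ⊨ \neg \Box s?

Yes

At z: \Box s is false, so \neg \Box s is true.
  At z: \Box s requires s at every successor {v, w, x, y, z}.
    s fails at v, so \Box s is false at z.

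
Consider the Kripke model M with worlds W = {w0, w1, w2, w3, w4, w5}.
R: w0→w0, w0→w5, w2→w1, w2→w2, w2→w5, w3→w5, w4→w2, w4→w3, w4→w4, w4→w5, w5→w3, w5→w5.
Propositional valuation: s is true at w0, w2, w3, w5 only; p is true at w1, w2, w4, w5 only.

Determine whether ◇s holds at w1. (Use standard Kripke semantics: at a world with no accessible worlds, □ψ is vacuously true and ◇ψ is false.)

At w1: no accessible worlds, so ◇s is false.

No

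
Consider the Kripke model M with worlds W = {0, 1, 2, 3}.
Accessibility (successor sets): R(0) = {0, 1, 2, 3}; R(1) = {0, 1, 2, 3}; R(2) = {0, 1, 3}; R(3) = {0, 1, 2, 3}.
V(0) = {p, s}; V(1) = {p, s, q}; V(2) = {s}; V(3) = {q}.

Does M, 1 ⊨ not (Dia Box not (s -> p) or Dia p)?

No

At 1: Dia Box not (s -> p) or Dia p is true, so not (Dia Box not (s -> p) or Dia p) is false.
  At 1: Dia Box not (s -> p) is false, Dia p is true, so Dia Box not (s -> p) or Dia p is true.
    At 1: Dia Box not (s -> p) requires Box not (s -> p) at some successor in {0, 1, 2, 3}.
      At 0: Box not (s -> p) is false.
      At 1: Box not (s -> p) is false.
      At 2: Box not (s -> p) is false.
      At 3: Box not (s -> p) is false.
    So Dia Box not (s -> p) is false at 1.
    At 1: Dia p requires p at some successor in {0, 1, 2, 3}.
      p holds at 0, so Dia p is true at 1.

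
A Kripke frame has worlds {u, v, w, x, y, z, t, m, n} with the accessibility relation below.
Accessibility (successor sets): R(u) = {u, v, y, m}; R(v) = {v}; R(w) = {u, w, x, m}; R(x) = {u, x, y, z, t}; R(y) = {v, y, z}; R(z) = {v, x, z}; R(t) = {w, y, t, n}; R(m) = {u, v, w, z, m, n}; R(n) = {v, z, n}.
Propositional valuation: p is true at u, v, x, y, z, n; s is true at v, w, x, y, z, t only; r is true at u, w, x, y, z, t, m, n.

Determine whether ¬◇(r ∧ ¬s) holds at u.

At u: ◇(r ∧ ¬s) is true, so ¬◇(r ∧ ¬s) is false.
  At u: ◇(r ∧ ¬s) requires r ∧ ¬s at some successor in {u, v, y, m}.
    r ∧ ¬s holds at u, so ◇(r ∧ ¬s) is true at u.

No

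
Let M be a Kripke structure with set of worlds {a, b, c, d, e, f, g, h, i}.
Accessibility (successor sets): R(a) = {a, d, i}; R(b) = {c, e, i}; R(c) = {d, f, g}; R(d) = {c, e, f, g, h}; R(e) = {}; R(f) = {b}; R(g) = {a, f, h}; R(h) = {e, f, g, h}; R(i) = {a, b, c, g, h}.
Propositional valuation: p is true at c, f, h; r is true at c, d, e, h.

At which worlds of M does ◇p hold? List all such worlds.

Let φ = ◇p. Evaluate φ at each world:
  a (successors {a, d, i}): φ is false.
  b (successors {c, e, i}): φ is true.
  c (successors {d, f, g}): φ is true.
  d (successors {c, e, f, g, h}): φ is true.
  e (successors ∅): φ is false.
  f (successors {b}): φ is false.
  g (successors {a, f, h}): φ is true.
  h (successors {e, f, g, h}): φ is true.
  i (successors {a, b, c, g, h}): φ is true.
For instance, at g:
  At g: ◇p requires p at some successor in {a, f, h}.
    p holds at f, so ◇p is true at g.
Satisfying worlds: {b, c, d, g, h, i}

b, c, d, g, h, i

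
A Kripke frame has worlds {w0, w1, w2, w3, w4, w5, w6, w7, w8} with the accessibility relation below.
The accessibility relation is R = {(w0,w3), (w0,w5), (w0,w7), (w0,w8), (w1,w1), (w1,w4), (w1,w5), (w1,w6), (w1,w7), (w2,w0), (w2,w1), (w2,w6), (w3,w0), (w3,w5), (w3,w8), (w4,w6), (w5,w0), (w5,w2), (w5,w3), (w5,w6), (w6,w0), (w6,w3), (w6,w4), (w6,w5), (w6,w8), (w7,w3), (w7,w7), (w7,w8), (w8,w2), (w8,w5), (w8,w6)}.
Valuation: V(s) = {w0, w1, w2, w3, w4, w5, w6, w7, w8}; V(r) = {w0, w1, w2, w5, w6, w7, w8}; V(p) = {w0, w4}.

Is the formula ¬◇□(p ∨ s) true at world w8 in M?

At w8: ◇□(p ∨ s) is true, so ¬◇□(p ∨ s) is false.
  At w8: ◇□(p ∨ s) requires □(p ∨ s) at some successor in {w2, w5, w6}.
    □(p ∨ s) holds at w2, so ◇□(p ∨ s) is true at w8.
      At w2: □(p ∨ s) requires p ∨ s at every successor {w0, w1, w6}.
        At w0: p ∨ s is true.
        At w1: p ∨ s is true.
        At w6: p ∨ s is true.
      So □(p ∨ s) is true at w2.

No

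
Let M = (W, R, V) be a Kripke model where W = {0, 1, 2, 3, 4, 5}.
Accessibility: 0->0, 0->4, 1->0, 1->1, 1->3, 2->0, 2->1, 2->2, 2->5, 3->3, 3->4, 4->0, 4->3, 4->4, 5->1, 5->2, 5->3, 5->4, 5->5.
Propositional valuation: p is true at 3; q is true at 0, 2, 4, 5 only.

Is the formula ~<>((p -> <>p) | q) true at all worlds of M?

Let φ = ~<>((p -> <>p) | q). Evaluate φ at each world:
  0 (successors {0, 4}): φ is false.
  1 (successors {0, 1, 3}): φ is false.
  2 (successors {0, 1, 2, 5}): φ is false.
  3 (successors {3, 4}): φ is false.
  4 (successors {0, 3, 4}): φ is false.
  5 (successors {1, 2, 3, 4, 5}): φ is false.
Detail at 0 (counterexample):
  At 0: <>((p -> <>p) | q) is true, so ~<>((p -> <>p) | q) is false.
    At 0: <>((p -> <>p) | q) requires (p -> <>p) | q at some successor in {0, 4}.
      (p -> <>p) | q holds at 0, so <>((p -> <>p) | q) is true at 0.

No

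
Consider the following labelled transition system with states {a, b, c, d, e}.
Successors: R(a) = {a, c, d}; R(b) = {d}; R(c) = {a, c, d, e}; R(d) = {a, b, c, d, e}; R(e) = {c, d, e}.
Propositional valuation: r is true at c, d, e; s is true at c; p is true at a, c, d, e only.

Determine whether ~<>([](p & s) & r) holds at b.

At b: <>([](p & s) & r) is false, so ~<>([](p & s) & r) is true.
  At b: <>([](p & s) & r) requires [](p & s) & r at some successor in {d}.
    At d: [](p & s) & r is false.
  So <>([](p & s) & r) is false at b.

Yes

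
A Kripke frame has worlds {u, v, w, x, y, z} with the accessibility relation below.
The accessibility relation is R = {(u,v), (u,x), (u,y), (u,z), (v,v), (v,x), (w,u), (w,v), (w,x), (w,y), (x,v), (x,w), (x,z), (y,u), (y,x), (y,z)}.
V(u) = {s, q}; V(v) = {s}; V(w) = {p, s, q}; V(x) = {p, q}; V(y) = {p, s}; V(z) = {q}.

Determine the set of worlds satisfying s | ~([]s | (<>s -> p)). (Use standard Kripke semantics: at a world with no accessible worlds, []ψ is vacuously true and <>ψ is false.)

Recall that []ψ holds at a world iff ψ holds at every accessible world, and <>ψ holds iff ψ holds at some accessible world.
Let φ = s | ~([]s | (<>s -> p)). Evaluate φ at each world:
  u (successors {v, x, y, z}): φ is true.
  v (successors {v, x}): φ is true.
  w (successors {u, v, x, y}): φ is true.
  x (successors {v, w, z}): φ is false.
  y (successors {u, x, z}): φ is true.
  z (successors ∅): φ is false.
For instance, at v:
  At v: s is true, ~([]s | (<>s -> p)) is true, so s | ~([]s | (<>s -> p)) is true.
    At v: []s | (<>s -> p) is false, so ~([]s | (<>s -> p)) is true.
      At v: []s is false, <>s -> p is false, so []s | (<>s -> p) is false.
Satisfying worlds: {u, v, w, y}

u, v, w, y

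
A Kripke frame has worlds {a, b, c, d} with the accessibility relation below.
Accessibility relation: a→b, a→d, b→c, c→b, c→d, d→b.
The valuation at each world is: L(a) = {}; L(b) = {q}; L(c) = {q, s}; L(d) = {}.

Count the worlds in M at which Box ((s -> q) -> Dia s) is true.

Recall that Box ψ holds at a world iff ψ holds at every accessible world, and Dia ψ holds iff ψ holds at some accessible world.
Let φ = Box ((s -> q) -> Dia s). Evaluate φ at each world:
  a (successors {b, d}): φ is false.
  b (successors {c}): φ is false.
  c (successors {b, d}): φ is false.
  d (successors {b}): φ is true.
For instance, at b:
  At b: Box ((s -> q) -> Dia s) requires (s -> q) -> Dia s at every successor {c}.
    (s -> q) -> Dia s fails at c, so Box ((s -> q) -> Dia s) is false at b.
      At c: s -> q is true, Dia s is false, so (s -> q) -> Dia s is false.
Satisfying worlds: {d}

1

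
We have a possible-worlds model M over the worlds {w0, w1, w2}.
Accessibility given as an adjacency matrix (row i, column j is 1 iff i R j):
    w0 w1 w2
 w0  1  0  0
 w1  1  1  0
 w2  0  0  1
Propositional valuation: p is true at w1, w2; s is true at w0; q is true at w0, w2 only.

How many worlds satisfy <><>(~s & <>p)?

Let φ = <><>(~s & <>p). Evaluate φ at each world:
  w0 (successors {w0}): φ is false.
  w1 (successors {w0, w1}): φ is true.
  w2 (successors {w2}): φ is true.
For instance, at w0:
  At w0: <><>(~s & <>p) requires <>(~s & <>p) at some successor in {w0}.
    At w0: <>(~s & <>p) is false.
  So <><>(~s & <>p) is false at w0.
Satisfying worlds: {w1, w2}

2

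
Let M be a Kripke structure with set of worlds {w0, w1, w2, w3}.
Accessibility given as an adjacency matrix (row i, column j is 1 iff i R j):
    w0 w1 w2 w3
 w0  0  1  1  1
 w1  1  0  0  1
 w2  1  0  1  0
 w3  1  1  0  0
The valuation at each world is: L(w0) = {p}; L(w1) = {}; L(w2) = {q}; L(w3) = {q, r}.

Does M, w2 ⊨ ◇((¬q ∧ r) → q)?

At w2: ◇((¬q ∧ r) → q) requires (¬q ∧ r) → q at some successor in {w0, w2}.
  (¬q ∧ r) → q holds at w0, so ◇((¬q ∧ r) → q) is true at w2.

Yes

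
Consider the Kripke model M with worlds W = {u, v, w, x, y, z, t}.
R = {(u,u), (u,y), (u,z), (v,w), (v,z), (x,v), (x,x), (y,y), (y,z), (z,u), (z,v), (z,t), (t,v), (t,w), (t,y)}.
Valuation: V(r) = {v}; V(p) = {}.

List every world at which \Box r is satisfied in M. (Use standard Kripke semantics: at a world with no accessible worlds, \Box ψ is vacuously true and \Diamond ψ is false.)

Let φ = \Box r. Evaluate φ at each world:
  u (successors {u, y, z}): φ is false.
  v (successors {w, z}): φ is false.
  w (successors ∅): φ is true.
  x (successors {v, x}): φ is false.
  y (successors {y, z}): φ is false.
  z (successors {u, v, t}): φ is false.
  t (successors {v, w, y}): φ is false.
For instance, at z:
  At z: \Box r requires r at every successor {u, v, t}.
    r fails at u, so \Box r is false at z.
Satisfying worlds: {w}

w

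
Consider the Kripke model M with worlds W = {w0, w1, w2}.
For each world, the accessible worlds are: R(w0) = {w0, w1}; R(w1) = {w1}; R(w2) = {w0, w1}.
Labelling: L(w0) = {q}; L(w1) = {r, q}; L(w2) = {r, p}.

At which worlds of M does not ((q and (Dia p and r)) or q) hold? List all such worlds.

w2

Recall that Dia ψ holds at a world iff ψ holds at some accessible world.
Let φ = not ((q and (Dia p and r)) or q). Evaluate φ at each world:
  w0 (successors {w0, w1}): φ is false.
  w1 (successors {w1}): φ is false.
  w2 (successors {w0, w1}): φ is true.
For instance, at w0:
  At w0: (q and (Dia p and r)) or q is true, so not ((q and (Dia p and r)) or q) is false.
    At w0: q and (Dia p and r) is false, q is true, so (q and (Dia p and r)) or q is true.
      At w0: q is true, Dia p and r is false, so q and (Dia p and r) is false.
Satisfying worlds: {w2}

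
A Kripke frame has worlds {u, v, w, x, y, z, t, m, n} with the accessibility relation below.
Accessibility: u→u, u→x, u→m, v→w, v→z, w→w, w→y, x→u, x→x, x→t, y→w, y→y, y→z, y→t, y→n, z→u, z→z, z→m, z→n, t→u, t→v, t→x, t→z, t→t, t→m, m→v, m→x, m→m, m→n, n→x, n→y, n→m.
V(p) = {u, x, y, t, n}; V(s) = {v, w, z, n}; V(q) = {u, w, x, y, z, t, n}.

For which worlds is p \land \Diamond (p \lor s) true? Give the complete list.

u, x, y, t, n

Let φ = p \land \Diamond (p \lor s). Evaluate φ at each world:
  u (successors {u, x, m}): φ is true.
  v (successors {w, z}): φ is false.
  w (successors {w, y}): φ is false.
  x (successors {u, x, t}): φ is true.
  y (successors {w, y, z, t, n}): φ is true.
  z (successors {u, z, m, n}): φ is false.
  t (successors {u, v, x, z, t, m}): φ is true.
  m (successors {v, x, m, n}): φ is false.
  n (successors {x, y, m}): φ is true.
For instance, at u:
  At u: p is true, \Diamond (p \lor s) is true, so p \land \Diamond (p \lor s) is true.
    At u: \Diamond (p \lor s) requires p \lor s at some successor in {u, x, m}.
      p \lor s holds at u, so \Diamond (p \lor s) is true at u.
Satisfying worlds: {u, x, y, t, n}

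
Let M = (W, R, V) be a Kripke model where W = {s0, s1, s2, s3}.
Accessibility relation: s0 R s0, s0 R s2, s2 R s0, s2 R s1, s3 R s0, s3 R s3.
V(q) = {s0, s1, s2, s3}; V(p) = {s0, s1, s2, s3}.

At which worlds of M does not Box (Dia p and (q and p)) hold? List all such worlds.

s2

Recall that Box ψ holds at a world iff ψ holds at every accessible world, and Dia ψ holds iff ψ holds at some accessible world.
Let φ = not Box (Dia p and (q and p)). Evaluate φ at each world:
  s0 (successors {s0, s2}): φ is false.
  s1 (successors ∅): φ is false.
  s2 (successors {s0, s1}): φ is true.
  s3 (successors {s0, s3}): φ is false.
For instance, at s0:
  At s0: Box (Dia p and (q and p)) is true, so not Box (Dia p and (q and p)) is false.
    At s0: Box (Dia p and (q and p)) requires Dia p and (q and p) at every successor {s0, s2}.
      At s0: Dia p and (q and p) is true.
      At s2: Dia p and (q and p) is true.
    So Box (Dia p and (q and p)) is true at s0.
Satisfying worlds: {s2}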